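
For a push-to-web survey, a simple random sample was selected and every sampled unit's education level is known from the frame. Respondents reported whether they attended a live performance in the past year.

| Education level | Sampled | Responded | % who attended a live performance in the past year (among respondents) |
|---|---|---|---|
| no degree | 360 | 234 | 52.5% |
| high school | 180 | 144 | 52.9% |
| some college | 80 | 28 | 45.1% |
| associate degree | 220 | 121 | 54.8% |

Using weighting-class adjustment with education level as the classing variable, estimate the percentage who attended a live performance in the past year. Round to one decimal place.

Class response rates: no degree 234/360 = 65%, high school 144/180 = 80%, some college 28/80 = 35%, associate degree 121/220 = 55%.
Weighting each respondent by the inverse class response rate inflates each class back to its sampled size, so the class weight is n_sampled:
  no degree: 360 × 52.5 = 18,900
  high school: 180 × 52.9 = 9522
  some college: 80 × 45.1 = 3608
  associate degree: 220 × 54.8 = 12,056
Adjusted estimate = 44,086 / 840 = 52.4833 → 52.5%.

52.5%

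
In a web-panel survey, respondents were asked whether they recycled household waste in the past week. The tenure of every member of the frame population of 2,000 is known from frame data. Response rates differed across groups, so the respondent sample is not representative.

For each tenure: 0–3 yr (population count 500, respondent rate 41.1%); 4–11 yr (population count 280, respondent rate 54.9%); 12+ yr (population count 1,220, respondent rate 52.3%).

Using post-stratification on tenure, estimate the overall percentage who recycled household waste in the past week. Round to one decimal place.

49.9%

Reweight to the known tenure distribution:
  0–3 yr: (500/2,000) × 41.1 = 10.275
  4–11 yr: (280/2,000) × 54.9 = 7.686
  12+ yr: (1,220/2,000) × 52.3 = 31.903
Post-stratified estimate = 49.864 → 49.9%.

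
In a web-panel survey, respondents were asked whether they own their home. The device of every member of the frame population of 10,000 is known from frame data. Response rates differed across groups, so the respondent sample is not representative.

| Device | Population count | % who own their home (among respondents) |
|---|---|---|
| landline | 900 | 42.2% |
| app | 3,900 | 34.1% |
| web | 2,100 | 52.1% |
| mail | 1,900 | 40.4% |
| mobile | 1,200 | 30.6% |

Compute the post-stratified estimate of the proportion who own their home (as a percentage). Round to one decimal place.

Each cell contributes population-share × respondent value:
  landline: (900/10,000) × 42.2 = 3.798
  app: (3,900/10,000) × 34.1 = 13.299
  web: (2,100/10,000) × 52.1 = 10.941
  mail: (1,900/10,000) × 40.4 = 7.676
  mobile: (1,200/10,000) × 30.6 = 3.672
Post-stratified estimate = 39.386 → 39.4%.

39.4%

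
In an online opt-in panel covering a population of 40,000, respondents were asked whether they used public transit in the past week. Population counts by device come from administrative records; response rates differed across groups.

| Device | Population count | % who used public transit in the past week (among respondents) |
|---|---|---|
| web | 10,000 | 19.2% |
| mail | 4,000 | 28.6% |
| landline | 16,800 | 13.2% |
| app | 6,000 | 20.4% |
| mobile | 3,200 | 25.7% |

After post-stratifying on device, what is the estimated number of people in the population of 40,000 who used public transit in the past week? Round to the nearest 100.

7,300

Estimated count per cell = population count × respondent percentage:
  web: 10,000 × 19.2% = 1920
  mail: 4,000 × 28.6% = 1144
  landline: 16,800 × 13.2% = 2217.6
  app: 6,000 × 20.4% = 1224
  mobile: 3,200 × 25.7% = 822.4
Estimated total = 7328 → 7,300.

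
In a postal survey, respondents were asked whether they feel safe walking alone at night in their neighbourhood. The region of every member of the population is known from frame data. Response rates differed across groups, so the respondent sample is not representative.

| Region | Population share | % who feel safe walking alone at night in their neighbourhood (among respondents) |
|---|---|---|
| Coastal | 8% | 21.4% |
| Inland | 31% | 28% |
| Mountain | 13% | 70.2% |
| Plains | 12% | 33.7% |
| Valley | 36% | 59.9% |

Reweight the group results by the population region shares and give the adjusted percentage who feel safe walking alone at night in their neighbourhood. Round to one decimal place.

Weight each group's respondent value by its population share:
  Coastal: 0.08 × 21.4 = 1.712
  Inland: 0.31 × 28 = 8.68
  Mountain: 0.13 × 70.2 = 9.126
  Plains: 0.12 × 33.7 = 4.044
  Valley: 0.36 × 59.9 = 21.564
Post-stratified estimate = 45.126 → 45.1%.

45.1%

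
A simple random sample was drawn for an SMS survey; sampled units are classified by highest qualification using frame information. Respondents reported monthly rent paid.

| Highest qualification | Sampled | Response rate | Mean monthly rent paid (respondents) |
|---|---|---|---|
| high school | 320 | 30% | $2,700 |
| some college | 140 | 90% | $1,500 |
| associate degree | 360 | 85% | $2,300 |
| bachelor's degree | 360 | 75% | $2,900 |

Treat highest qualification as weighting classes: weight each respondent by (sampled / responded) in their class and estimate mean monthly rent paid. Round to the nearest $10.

$2,500

Weighting each respondent by the inverse class response rate inflates each class back to its sampled size, so the class weight is n_sampled:
  high school: 320 × 2700 = 864,000
  some college: 140 × 1500 = 210,000
  associate degree: 360 × 2300 = 828,000
  bachelor's degree: 360 × 2900 = 1,044,000
Adjusted estimate = 2,946,000 / 1,180 = 2496.61 → $2,500.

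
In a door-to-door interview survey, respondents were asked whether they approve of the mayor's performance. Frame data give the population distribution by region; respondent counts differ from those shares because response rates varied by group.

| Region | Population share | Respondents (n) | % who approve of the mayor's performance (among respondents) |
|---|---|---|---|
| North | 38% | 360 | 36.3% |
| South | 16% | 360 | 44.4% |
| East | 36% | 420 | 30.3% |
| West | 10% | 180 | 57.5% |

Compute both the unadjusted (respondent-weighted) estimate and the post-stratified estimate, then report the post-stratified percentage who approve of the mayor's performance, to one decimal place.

37.6%

Naive respondent-only estimate (weights = respondent counts):
  (360/1320)×36.3 + (360/1320)×44.4 + (420/1320)×30.3 + (180/1320)×57.5 = 39.4909%
Reweighting by population region shares:
  0.38×36.3 + 0.16×44.4 + 0.36×30.3 + 0.1×57.5 = 37.556%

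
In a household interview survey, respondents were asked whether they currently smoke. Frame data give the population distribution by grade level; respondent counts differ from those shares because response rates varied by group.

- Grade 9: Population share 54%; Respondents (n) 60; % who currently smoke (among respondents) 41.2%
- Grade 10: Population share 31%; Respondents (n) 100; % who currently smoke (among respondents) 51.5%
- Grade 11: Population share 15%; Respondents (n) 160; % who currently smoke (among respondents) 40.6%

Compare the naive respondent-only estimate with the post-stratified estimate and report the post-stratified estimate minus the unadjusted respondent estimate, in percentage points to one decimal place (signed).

Unadjusted (pooled respondent) estimate weights by respondent counts:
  (60/320)×41.2 + (100/320)×51.5 + (160/320)×40.6 = 44.1187%
Reweighting by population grade level shares:
  0.54×41.2 + 0.31×51.5 + 0.15×40.6 = 44.303%
Difference = 44.303 − 44.1187 = 0.1843 pp.

+0.2 percentage points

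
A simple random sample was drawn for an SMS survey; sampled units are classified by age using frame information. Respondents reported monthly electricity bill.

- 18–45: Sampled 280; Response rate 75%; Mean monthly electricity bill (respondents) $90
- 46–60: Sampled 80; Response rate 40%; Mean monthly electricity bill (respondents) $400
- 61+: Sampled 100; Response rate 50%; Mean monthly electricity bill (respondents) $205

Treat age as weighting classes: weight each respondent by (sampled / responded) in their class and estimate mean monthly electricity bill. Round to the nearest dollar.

Inverse-response-rate weighting restores each class to its sampled count, so class totals weight by n_sampled:
  18–45: 280 × 90 = 25,200
  46–60: 80 × 400 = 32,000
  61+: 100 × 205 = 20,500
Adjusted estimate = 77,700 / 460 = 168.913 → $169.

$169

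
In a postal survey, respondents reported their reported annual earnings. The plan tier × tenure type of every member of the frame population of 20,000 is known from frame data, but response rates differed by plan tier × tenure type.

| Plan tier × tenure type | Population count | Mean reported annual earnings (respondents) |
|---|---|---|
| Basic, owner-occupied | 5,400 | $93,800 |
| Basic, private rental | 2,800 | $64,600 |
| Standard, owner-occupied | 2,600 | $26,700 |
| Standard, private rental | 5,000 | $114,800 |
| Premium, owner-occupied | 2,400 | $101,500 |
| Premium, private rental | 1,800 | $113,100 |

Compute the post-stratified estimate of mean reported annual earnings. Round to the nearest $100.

Weight each group's respondent value by its population share:
  Basic, owner-occupied: (5,400/20,000) × 93,800 = 25,326
  Basic, private rental: (2,800/20,000) × 64,600 = 9044
  Standard, owner-occupied: (2,600/20,000) × 26,700 = 3471
  Standard, private rental: (5,000/20,000) × 114,800 = 28,700
  Premium, owner-occupied: (2,400/20,000) × 101,500 = 12,180
  Premium, private rental: (1,800/20,000) × 113,100 = 10,179
Post-stratified estimate = 88,900 → $88,900.

$88,900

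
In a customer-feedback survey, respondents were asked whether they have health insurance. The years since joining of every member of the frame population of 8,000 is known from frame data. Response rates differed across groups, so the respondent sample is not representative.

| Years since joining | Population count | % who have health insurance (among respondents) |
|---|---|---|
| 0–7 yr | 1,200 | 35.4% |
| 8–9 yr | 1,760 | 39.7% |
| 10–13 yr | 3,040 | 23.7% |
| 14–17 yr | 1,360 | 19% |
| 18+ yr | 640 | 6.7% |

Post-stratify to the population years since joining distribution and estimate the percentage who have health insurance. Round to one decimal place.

Each cell contributes population-share × respondent value:
  0–7 yr: (1,200/8,000) × 35.4 = 5.31
  8–9 yr: (1,760/8,000) × 39.7 = 8.734
  10–13 yr: (3,040/8,000) × 23.7 = 9.006
  14–17 yr: (1,360/8,000) × 19 = 3.23
  18+ yr: (640/8,000) × 6.7 = 0.536
Post-stratified estimate = 26.816 → 26.8%.

26.8%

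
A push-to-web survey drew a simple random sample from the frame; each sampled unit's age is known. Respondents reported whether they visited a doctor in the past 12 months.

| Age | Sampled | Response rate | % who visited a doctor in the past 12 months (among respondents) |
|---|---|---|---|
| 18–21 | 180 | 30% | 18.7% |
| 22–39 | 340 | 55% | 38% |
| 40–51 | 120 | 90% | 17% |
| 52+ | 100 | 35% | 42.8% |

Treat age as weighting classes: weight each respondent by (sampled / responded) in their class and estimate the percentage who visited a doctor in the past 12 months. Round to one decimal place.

30.5%

Inverse-response-rate weighting restores each class to its sampled count, so class totals weight by n_sampled:
  18–21: 180 × 18.7 = 3366
  22–39: 340 × 38 = 12,920
  40–51: 120 × 17 = 2040
  52+: 100 × 42.8 = 4280
Adjusted estimate = 22,606 / 740 = 30.5486 → 30.5%.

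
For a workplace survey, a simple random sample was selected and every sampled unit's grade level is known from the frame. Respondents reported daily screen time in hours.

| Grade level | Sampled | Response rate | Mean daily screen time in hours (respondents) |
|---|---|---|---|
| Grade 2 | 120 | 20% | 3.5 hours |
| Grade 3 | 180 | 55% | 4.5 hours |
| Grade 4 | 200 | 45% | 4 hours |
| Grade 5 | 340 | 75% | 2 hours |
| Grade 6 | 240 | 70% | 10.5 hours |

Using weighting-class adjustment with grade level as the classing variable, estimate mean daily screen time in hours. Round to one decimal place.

Weighting each respondent by the inverse class response rate inflates each class back to its sampled size, so the class weight is n_sampled:
  Grade 2: 120 × 3.5 = 420
  Grade 3: 180 × 4.5 = 810
  Grade 4: 200 × 4 = 800
  Grade 5: 340 × 2 = 680
  Grade 6: 240 × 10.5 = 2520
Adjusted estimate = 5230 / 1,080 = 4.84259 → 4.8.

4.8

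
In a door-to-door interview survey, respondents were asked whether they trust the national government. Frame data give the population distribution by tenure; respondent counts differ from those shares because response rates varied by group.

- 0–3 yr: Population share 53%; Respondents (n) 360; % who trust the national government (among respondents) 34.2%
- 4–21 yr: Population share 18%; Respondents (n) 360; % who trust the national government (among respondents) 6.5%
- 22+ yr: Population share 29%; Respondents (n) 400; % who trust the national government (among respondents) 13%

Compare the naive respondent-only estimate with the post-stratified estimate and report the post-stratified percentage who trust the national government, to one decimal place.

Without adjustment, the pooled respondent share is:
  (360/1120)×34.2 + (360/1120)×6.5 + (400/1120)×13 = 17.725%
Post-stratified estimate weights by population shares:
  0.53×34.2 + 0.18×6.5 + 0.29×13 = 23.066%

23.1%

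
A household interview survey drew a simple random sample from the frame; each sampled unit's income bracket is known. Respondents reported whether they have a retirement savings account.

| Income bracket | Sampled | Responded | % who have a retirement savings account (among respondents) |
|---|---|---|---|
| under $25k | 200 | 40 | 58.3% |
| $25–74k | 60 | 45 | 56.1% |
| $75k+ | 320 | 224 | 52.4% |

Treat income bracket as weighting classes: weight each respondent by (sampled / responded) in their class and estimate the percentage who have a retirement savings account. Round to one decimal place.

Response rates by class: under $25k 40/200 = 20%, $25–74k 45/60 = 75%, $75k+ 224/320 = 70%.
With weight = n_sampled/n_responded per class, the weighted class total is n_sampled:
  under $25k: 200 × 58.3 = 11,660
  $25–74k: 60 × 56.1 = 3366
  $75k+: 320 × 52.4 = 16,768
Adjusted estimate = 31,794 / 580 = 54.8172 → 54.8%.

54.8%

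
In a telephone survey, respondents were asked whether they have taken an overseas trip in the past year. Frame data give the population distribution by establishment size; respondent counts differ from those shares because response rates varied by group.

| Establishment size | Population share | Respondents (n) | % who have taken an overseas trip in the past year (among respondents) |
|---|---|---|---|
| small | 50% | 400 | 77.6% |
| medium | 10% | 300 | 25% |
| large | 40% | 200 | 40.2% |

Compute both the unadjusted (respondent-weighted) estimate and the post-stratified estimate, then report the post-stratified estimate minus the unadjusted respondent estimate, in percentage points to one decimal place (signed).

Naive respondent-only estimate (weights = respondent counts):
  (400/900)×77.6 + (300/900)×25 + (200/900)×40.2 = 51.7556%
Reweighting by population establishment size shares:
  0.5×77.6 + 0.1×25 + 0.4×40.2 = 57.38%
Difference = 57.38 − 51.7556 = 5.6244 pp.

+5.6 percentage points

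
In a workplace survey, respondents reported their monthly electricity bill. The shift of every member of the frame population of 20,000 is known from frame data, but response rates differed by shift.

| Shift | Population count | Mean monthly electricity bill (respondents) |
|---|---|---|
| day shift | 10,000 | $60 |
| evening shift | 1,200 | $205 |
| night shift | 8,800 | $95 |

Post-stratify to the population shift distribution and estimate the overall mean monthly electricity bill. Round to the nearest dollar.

$84

Weight each group's respondent value by its population share:
  day shift: (10,000/20,000) × 60 = 30
  evening shift: (1,200/20,000) × 205 = 12.3
  night shift: (8,800/20,000) × 95 = 41.8
Post-stratified estimate = 84.1 → $84.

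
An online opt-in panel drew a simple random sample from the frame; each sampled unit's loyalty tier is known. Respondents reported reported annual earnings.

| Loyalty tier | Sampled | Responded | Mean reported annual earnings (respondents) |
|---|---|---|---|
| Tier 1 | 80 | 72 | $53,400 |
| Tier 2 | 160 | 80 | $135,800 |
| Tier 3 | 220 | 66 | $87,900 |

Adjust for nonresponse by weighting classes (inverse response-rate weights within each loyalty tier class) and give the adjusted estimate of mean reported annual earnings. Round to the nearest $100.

$98,600

Response rates by class: Tier 1 72/80 = 90%, Tier 2 80/160 = 50%, Tier 3 66/220 = 30%.
Each respondent's weight = sampled/responded in their class; summing within a class gives n_sampled, so:
  Tier 1: 80 × 53,400 = 4,272,000
  Tier 2: 160 × 135,800 = 21,728,000
  Tier 3: 220 × 87,900 = 19,338,000
Adjusted estimate = 45,338,000 / 460 = 98560.9 → $98,600.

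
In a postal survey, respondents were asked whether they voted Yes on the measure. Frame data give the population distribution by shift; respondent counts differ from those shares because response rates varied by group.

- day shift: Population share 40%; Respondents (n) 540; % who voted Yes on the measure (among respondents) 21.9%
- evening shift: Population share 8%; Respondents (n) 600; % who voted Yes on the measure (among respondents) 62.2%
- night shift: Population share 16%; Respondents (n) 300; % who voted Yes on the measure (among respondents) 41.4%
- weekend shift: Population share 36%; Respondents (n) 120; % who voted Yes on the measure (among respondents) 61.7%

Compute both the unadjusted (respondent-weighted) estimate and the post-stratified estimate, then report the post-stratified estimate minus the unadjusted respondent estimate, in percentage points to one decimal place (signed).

-1.6 percentage points

Unadjusted (pooled respondent) estimate weights by respondent counts:
  (540/1560)×21.9 + (600/1560)×62.2 + (300/1560)×41.4 + (120/1560)×61.7 = 44.2115%
Post-stratified estimate weights by population shares:
  0.4×21.9 + 0.08×62.2 + 0.16×41.4 + 0.36×61.7 = 42.572%
Difference = 42.572 − 44.2115 = -1.6395 pp.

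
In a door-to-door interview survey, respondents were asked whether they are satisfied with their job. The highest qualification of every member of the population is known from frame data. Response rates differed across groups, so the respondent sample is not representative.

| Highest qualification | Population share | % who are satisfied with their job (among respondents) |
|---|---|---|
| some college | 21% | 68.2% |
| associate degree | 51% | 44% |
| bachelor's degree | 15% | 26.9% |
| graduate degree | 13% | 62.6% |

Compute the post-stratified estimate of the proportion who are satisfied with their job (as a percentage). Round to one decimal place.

48.9%

Each cell contributes population-share × respondent value:
  some college: 0.21 × 68.2 = 14.322
  associate degree: 0.51 × 44 = 22.44
  bachelor's degree: 0.15 × 26.9 = 4.035
  graduate degree: 0.13 × 62.6 = 8.138
Post-stratified estimate = 48.935 → 48.9%.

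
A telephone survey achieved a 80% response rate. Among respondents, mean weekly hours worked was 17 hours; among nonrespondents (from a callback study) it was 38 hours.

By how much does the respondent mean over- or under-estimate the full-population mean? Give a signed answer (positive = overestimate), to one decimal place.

Nonresponse fraction = 1 − 0.8 = 0.2.
Bias = (nonresponse fraction) × (respondent mean − nonrespondent mean)
     = 0.2 × (17 − 38) = 0.2 × -21 = -4.2.

-4.2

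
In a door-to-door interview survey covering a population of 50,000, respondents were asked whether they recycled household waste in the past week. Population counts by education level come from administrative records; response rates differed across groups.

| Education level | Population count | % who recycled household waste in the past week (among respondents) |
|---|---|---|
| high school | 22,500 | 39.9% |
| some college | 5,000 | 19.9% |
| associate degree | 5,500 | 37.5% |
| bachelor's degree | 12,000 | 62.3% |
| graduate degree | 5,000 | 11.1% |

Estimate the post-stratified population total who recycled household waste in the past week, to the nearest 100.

Estimated count per cell = population count × respondent percentage:
  high school: 22,500 × 39.9% = 8977.5
  some college: 5,000 × 19.9% = 995
  associate degree: 5,500 × 37.5% = 2062.5
  bachelor's degree: 12,000 × 62.3% = 7476
  graduate degree: 5,000 × 11.1% = 555
Estimated total = 20,066 → 20,100.

20,100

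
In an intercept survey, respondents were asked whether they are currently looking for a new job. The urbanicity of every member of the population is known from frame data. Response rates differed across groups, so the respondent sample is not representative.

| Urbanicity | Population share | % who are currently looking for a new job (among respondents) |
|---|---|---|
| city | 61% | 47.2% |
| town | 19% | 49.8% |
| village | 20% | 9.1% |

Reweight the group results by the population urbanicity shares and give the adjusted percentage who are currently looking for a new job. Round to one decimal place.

40.1%

Weight each group's respondent value by its population share:
  city: 0.61 × 47.2 = 28.792
  town: 0.19 × 49.8 = 9.462
  village: 0.2 × 9.1 = 1.82
Post-stratified estimate = 40.074 → 40.1%.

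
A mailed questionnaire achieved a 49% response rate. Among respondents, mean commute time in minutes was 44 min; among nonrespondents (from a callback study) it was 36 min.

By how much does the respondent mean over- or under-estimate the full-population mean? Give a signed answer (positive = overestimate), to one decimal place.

+4.1

Nonresponse fraction = 1 − 0.49 = 0.51.
Bias = (nonresponse fraction) × (respondent mean − nonrespondent mean)
     = 0.51 × (44 − 36) = 0.51 × 8 = 4.08.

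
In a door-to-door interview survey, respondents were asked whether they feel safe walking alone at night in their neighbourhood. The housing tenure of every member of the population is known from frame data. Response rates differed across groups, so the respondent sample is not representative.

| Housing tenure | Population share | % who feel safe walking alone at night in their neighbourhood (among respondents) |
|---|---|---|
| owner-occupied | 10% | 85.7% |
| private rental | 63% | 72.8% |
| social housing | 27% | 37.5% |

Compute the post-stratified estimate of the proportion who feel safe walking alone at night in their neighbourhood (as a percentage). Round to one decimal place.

Each cell contributes population-share × respondent value:
  owner-occupied: 0.1 × 85.7 = 8.57
  private rental: 0.63 × 72.8 = 45.864
  social housing: 0.27 × 37.5 = 10.125
Post-stratified estimate = 64.559 → 64.6%.

64.6%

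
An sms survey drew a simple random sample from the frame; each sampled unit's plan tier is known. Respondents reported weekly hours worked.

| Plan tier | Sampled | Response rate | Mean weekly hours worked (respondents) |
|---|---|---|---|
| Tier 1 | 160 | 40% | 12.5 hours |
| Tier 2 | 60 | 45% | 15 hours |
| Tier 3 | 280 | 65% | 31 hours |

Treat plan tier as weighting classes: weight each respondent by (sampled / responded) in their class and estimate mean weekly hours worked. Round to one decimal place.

23.2

With weight = n_sampled/n_responded per class, the weighted class total is n_sampled:
  Tier 1: 160 × 12.5 = 2000
  Tier 2: 60 × 15 = 900
  Tier 3: 280 × 31 = 8680
Adjusted estimate = 11,580 / 500 = 23.16 → 23.2.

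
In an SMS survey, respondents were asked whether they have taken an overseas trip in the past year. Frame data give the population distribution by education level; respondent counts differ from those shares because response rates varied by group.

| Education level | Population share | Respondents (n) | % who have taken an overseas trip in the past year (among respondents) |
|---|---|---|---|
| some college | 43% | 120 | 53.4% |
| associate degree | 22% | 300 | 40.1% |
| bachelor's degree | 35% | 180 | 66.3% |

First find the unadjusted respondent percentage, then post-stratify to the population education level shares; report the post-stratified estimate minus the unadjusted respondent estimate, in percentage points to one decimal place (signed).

Naive respondent-only estimate (weights = respondent counts):
  (120/600)×53.4 + (300/600)×40.1 + (180/600)×66.3 = 50.62%
Post-stratifying to population shares instead:
  0.43×53.4 + 0.22×40.1 + 0.35×66.3 = 54.989%
Difference = 54.989 − 50.62 = 4.369 pp.

+4.4 percentage points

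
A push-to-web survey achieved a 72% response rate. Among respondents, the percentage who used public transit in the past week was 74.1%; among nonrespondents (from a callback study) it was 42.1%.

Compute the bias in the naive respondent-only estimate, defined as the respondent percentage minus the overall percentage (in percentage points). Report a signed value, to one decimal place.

+9.0 percentage points

Nonresponse fraction = 1 − 0.72 = 0.28.
Bias = (nonresponse fraction) × (respondent percentage − nonrespondent percentage)
     = 0.28 × (74.1 − 42.1) = 0.28 × 32 = 8.96.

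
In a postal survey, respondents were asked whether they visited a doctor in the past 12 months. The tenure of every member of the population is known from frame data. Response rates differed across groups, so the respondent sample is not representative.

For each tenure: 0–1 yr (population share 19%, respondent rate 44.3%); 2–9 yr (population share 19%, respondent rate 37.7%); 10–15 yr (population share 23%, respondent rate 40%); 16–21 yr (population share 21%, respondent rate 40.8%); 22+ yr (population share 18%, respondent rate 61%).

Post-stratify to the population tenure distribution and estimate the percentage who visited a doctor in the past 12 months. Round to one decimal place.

Weight each group's respondent value by its population share:
  0–1 yr: 0.19 × 44.3 = 8.417
  2–9 yr: 0.19 × 37.7 = 7.163
  10–15 yr: 0.23 × 40 = 9.2
  16–21 yr: 0.21 × 40.8 = 8.568
  22+ yr: 0.18 × 61 = 10.98
Post-stratified estimate = 44.328 → 44.3%.

44.3%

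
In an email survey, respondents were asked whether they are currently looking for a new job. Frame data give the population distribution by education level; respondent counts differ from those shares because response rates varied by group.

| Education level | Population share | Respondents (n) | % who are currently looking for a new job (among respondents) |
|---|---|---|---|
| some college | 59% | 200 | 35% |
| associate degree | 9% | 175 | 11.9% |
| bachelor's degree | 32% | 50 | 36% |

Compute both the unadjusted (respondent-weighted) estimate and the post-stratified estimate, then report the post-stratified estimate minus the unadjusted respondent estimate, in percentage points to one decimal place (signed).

+7.6 percentage points

Without adjustment, the pooled respondent share is:
  (200/425)×35 + (175/425)×11.9 + (50/425)×36 = 25.6059%
Post-stratifying to population shares instead:
  0.59×35 + 0.09×11.9 + 0.32×36 = 33.241%
Difference = 33.241 − 25.6059 = 7.6351 pp.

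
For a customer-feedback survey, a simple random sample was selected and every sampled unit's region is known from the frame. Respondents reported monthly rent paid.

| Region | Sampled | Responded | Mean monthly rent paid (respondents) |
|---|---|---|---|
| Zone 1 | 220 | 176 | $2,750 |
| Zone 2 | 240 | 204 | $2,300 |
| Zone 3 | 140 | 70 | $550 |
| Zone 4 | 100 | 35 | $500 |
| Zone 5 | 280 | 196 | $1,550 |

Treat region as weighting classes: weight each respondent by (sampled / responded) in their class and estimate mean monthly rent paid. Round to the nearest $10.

$1,750

Class response rates: Zone 1 176/220 = 80%, Zone 2 204/240 = 85%, Zone 3 70/140 = 50%, Zone 4 35/100 = 35%, Zone 5 196/280 = 70%.
With weight = n_sampled/n_responded per class, the weighted class total is n_sampled:
  Zone 1: 220 × 2750 = 605,000
  Zone 2: 240 × 2300 = 552,000
  Zone 3: 140 × 550 = 77,000
  Zone 4: 100 × 500 = 50,000
  Zone 5: 280 × 1550 = 434,000
Adjusted estimate = 1,718,000 / 980 = 1753.06 → $1,750.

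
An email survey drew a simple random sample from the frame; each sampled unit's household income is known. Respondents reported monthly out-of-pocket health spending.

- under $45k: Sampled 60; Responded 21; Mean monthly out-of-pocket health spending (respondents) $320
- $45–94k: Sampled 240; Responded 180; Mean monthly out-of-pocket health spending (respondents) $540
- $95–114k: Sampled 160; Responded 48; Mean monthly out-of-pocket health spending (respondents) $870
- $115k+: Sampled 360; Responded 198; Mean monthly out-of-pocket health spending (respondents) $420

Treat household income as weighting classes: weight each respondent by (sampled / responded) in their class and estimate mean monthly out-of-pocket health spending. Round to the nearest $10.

$540

Response rates by class: under $45k 21/60 = 35%, $45–94k 180/240 = 75%, $95–114k 48/160 = 30%, $115k+ 198/360 = 55%.
With weight = n_sampled/n_responded per class, the weighted class total is n_sampled:
  under $45k: 60 × 320 = 19,200
  $45–94k: 240 × 540 = 129,600
  $95–114k: 160 × 870 = 139,200
  $115k+: 360 × 420 = 151,200
Adjusted estimate = 439,200 / 820 = 535.61 → $540.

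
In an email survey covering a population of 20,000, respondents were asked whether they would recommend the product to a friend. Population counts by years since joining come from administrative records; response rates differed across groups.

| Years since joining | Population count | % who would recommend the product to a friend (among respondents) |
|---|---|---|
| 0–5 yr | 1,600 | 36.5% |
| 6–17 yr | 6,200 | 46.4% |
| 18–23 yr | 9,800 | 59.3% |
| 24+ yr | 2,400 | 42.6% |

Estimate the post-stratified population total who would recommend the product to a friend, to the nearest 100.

10,300

Each cell contributes its population count × the respondent rate:
  0–5 yr: 1,600 × 36.5% = 584
  6–17 yr: 6,200 × 46.4% = 2876.8
  18–23 yr: 9,800 × 59.3% = 5811.4
  24+ yr: 2,400 × 42.6% = 1022.4
Estimated total = 10294.6 → 10,300.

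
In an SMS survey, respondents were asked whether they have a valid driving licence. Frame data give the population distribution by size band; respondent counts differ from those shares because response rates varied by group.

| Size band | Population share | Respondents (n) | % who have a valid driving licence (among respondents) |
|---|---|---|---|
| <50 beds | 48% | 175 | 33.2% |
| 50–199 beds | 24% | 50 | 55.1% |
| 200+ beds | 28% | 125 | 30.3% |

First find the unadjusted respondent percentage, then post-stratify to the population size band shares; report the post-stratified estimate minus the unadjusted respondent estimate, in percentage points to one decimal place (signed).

+2.4 percentage points

Unadjusted (pooled respondent) estimate weights by respondent counts:
  (175/350)×33.2 + (50/350)×55.1 + (125/350)×30.3 = 35.2929%
Reweighting by population size band shares:
  0.48×33.2 + 0.24×55.1 + 0.28×30.3 = 37.644%
Difference = 37.644 − 35.2929 = 2.3511 pp.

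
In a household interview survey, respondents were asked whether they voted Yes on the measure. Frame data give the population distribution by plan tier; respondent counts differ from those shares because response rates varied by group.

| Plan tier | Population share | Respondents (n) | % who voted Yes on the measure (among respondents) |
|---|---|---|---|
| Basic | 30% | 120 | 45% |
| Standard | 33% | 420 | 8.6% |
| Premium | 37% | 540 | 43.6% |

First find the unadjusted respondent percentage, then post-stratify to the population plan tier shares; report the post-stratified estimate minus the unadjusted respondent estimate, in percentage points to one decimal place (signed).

Unadjusted (pooled respondent) estimate weights by respondent counts:
  (120/1080)×45 + (420/1080)×8.6 + (540/1080)×43.6 = 30.1444%
Post-stratified estimate weights by population shares:
  0.3×45 + 0.33×8.6 + 0.37×43.6 = 32.47%
Difference = 32.47 − 30.1444 = 2.3256 pp.

+2.3 percentage points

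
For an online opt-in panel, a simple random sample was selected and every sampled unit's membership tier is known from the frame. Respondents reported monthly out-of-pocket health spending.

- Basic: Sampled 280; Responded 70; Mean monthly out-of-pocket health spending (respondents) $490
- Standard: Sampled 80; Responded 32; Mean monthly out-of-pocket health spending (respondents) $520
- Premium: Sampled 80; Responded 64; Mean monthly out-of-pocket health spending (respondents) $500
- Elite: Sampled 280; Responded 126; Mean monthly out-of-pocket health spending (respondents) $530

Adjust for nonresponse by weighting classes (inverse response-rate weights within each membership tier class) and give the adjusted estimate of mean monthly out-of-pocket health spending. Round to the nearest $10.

Response rates by class: Basic 70/280 = 25%, Standard 32/80 = 40%, Premium 64/80 = 80%, Elite 126/280 = 45%.
Weighting each respondent by the inverse class response rate inflates each class back to its sampled size, so the class weight is n_sampled:
  Basic: 280 × 490 = 137,200
  Standard: 80 × 520 = 41,600
  Premium: 80 × 500 = 40,000
  Elite: 280 × 530 = 148,400
Adjusted estimate = 367,200 / 720 = 510 → $510.

$510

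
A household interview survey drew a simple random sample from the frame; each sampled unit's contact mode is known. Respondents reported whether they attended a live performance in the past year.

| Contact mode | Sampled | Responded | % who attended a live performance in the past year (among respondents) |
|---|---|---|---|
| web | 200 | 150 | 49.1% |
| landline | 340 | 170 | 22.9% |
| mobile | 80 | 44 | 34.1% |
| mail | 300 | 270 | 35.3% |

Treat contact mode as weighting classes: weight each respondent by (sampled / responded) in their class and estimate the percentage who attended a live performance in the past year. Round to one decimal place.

Response rates by class: web 150/200 = 75%, landline 170/340 = 50%, mobile 44/80 = 55%, mail 270/300 = 90%.
With weight = n_sampled/n_responded per class, the weighted class total is n_sampled:
  web: 200 × 49.1 = 9820
  landline: 340 × 22.9 = 7786
  mobile: 80 × 34.1 = 2728
  mail: 300 × 35.3 = 10,590
Adjusted estimate = 30,924 / 920 = 33.613 → 33.6%.

33.6%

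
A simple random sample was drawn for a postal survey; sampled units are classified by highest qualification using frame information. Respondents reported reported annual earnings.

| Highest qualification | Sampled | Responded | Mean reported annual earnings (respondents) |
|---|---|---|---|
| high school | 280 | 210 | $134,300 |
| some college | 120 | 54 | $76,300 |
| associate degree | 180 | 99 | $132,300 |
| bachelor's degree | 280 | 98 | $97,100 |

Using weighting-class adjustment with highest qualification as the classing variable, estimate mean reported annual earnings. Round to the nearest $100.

$113,700

Response rates by class: high school 210/280 = 75%, some college 54/120 = 45%, associate degree 99/180 = 55%, bachelor's degree 98/280 = 35%.
With weight = n_sampled/n_responded per class, the weighted class total is n_sampled:
  high school: 280 × 134,300 = 37,604,000
  some college: 120 × 76,300 = 9,156,000
  associate degree: 180 × 132,300 = 23,814,000
  bachelor's degree: 280 × 97,100 = 27,188,000
Adjusted estimate = 97,762,000 / 860 = 113677 → $113,700.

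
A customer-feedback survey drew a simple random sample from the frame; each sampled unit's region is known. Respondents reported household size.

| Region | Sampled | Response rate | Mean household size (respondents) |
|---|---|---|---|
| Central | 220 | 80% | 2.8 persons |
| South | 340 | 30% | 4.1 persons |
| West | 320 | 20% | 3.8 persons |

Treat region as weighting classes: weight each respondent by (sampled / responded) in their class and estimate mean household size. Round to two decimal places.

3.67

Weighting each respondent by the inverse class response rate inflates each class back to its sampled size, so the class weight is n_sampled:
  Central: 220 × 2.8 = 616
  South: 340 × 4.1 = 1394
  West: 320 × 3.8 = 1216
Adjusted estimate = 3226 / 880 = 3.66591 → 3.67.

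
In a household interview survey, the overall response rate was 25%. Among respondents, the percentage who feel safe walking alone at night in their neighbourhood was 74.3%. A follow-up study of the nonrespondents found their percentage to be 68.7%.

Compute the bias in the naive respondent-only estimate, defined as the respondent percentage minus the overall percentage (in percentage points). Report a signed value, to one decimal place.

Nonresponse fraction = 1 − 0.25 = 0.75.
Bias = (nonresponse fraction) × (respondent percentage − nonrespondent percentage)
     = 0.75 × (74.3 − 68.7) = 0.75 × 5.6 = 4.2.

+4.2 percentage points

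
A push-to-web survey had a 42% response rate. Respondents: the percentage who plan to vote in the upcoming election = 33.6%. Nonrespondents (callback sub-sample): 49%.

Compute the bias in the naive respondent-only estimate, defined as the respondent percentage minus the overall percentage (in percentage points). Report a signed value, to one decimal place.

-8.9 percentage points

Nonresponse fraction = 1 − 0.42 = 0.58.
Bias = (nonresponse fraction) × (respondent percentage − nonrespondent percentage)
     = 0.58 × (33.6 − 49) = 0.58 × -15.4 = -8.932.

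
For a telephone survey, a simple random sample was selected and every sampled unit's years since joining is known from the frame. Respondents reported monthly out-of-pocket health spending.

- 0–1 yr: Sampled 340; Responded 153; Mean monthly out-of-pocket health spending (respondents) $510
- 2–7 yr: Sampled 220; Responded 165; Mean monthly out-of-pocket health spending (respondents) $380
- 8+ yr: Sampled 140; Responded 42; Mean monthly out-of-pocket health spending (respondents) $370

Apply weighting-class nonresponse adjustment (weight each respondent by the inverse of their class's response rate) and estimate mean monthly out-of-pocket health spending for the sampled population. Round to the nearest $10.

Class response rates: 0–1 yr 153/340 = 45%, 2–7 yr 165/220 = 75%, 8+ yr 42/140 = 30%.
Weighting each respondent by the inverse class response rate inflates each class back to its sampled size, so the class weight is n_sampled:
  0–1 yr: 340 × 510 = 173,400
  2–7 yr: 220 × 380 = 83,600
  8+ yr: 140 × 370 = 51,800
Adjusted estimate = 308,800 / 700 = 441.143 → $440.

$440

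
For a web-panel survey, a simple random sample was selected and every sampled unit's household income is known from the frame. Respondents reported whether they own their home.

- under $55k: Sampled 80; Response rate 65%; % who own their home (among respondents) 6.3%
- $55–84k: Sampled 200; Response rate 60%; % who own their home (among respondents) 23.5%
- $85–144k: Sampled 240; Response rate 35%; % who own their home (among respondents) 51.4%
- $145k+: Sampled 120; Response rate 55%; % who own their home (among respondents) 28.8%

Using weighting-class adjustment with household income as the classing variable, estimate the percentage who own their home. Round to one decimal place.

With weight = n_sampled/n_responded per class, the weighted class total is n_sampled:
  under $55k: 80 × 6.3 = 504
  $55–84k: 200 × 23.5 = 4700
  $85–144k: 240 × 51.4 = 12,336
  $145k+: 120 × 28.8 = 3456
Adjusted estimate = 20,996 / 640 = 32.8062 → 32.8%.

32.8%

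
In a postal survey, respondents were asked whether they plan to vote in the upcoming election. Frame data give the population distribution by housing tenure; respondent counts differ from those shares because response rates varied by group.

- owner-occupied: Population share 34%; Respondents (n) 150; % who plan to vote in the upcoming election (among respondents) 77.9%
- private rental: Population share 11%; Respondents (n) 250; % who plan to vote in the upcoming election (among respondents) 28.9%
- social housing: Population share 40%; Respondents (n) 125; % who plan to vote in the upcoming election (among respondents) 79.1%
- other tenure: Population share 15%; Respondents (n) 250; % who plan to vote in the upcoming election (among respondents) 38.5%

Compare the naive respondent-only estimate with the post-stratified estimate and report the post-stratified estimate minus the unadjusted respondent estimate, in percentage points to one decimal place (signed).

+17.5 percentage points

Naive respondent-only estimate (weights = respondent counts):
  (150/775)×77.9 + (250/775)×28.9 + (125/775)×79.1 + (250/775)×38.5 = 49.5774%
Reweighting by population housing tenure shares:
  0.34×77.9 + 0.11×28.9 + 0.4×79.1 + 0.15×38.5 = 67.08%
Difference = 67.08 − 49.5774 = 17.5026 pp.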